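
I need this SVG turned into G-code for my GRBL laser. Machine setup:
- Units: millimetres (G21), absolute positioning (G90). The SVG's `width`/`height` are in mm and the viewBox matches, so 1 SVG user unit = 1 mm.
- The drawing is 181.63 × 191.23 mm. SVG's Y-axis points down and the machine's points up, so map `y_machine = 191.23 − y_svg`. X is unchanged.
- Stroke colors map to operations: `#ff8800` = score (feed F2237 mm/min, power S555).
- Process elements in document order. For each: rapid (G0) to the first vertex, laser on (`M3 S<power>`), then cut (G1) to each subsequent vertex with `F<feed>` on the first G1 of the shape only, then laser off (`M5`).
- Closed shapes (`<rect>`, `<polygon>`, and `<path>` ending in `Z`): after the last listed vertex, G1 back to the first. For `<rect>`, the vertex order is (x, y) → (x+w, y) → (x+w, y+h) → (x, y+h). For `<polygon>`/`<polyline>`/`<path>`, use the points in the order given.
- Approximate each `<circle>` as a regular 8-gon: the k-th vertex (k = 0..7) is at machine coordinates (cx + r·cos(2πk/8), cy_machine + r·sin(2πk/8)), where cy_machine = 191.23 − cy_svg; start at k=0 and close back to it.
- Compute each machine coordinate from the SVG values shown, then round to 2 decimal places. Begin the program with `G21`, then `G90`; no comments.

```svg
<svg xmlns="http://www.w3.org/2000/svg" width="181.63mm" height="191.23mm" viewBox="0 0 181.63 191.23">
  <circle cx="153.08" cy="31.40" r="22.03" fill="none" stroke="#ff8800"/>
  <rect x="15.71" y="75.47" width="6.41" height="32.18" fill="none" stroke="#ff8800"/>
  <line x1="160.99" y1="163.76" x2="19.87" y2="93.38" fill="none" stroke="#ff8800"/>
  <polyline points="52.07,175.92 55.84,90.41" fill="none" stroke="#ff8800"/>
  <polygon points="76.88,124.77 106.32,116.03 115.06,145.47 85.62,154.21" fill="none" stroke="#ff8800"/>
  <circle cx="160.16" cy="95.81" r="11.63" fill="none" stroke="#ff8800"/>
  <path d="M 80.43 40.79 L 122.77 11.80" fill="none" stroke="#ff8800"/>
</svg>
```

G21
G90
G0 X175.11 Y159.83
M3 S555
G1 X168.66 Y175.41 F2237
G1 X153.08 Y181.86
G1 X137.50 Y175.41
G1 X131.05 Y159.83
G1 X137.50 Y144.25
G1 X153.08 Y137.80
G1 X168.66 Y144.25
G1 X175.11 Y159.83
M5
G0 X15.71 Y115.76
M3 S555
G1 X22.12 Y115.76 F2237
G1 X22.12 Y83.58
G1 X15.71 Y83.58
G1 X15.71 Y115.76
M5
G0 X160.99 Y27.47
M3 S555
G1 X19.87 Y97.85 F2237
M5
G0 X52.07 Y15.31
M3 S555
G1 X55.84 Y100.82 F2237
M5
G0 X76.88 Y66.46
M3 S555
G1 X106.32 Y75.20 F2237
G1 X115.06 Y45.76
G1 X85.62 Y37.02
G1 X76.88 Y66.46
M5
G0 X171.79 Y95.42
M3 S555
G1 X168.38 Y103.64 F2237
G1 X160.16 Y107.05
G1 X151.94 Y103.64
G1 X148.53 Y95.42
G1 X151.94 Y87.20
G1 X160.16 Y83.79
G1 X168.38 Y87.20
G1 X171.79 Y95.42
M5
G0 X80.43 Y150.44
M3 S555
G1 X122.77 Y179.43 F2237
M5

viewBox `0 0 181.63 191.23` with mm width/height → 1 unit = 1 mm. Flip: y_m = 191.23 − y_svg.

**Shape 1** — `<circle>` circle, stroke `#ff8800` → score (S555, F2237). Machine vertices: (175.11,159.83) → (168.66,175.41) → (153.08,181.86) → (137.50,175.41) → (131.05,159.83) → (137.50,144.25) → (153.08,137.80) → (168.66,144.25) → (175.11,159.83). Closed: final G1 returns to the first vertex.

**Shape 2** — `<rect>` rectangle, stroke `#ff8800` → score (S555, F2237). Machine vertices: (15.71,115.76) → (22.12,115.76) → (22.12,83.58) → (15.71,83.58) → (15.71,115.76). Closed: final G1 returns to the first vertex.

**Shape 3** — `<line>` line segment, stroke `#ff8800` → score (S555, F2237). Machine vertices: (160.99,27.47) → (19.87,97.85). Open path.

**Shape 4** — `<polyline>` line segment, stroke `#ff8800` → score (S555, F2237). Machine vertices: (52.07,15.31) → (55.84,100.82). Open path.

**Shape 5** — `<polygon>` regular polygon, stroke `#ff8800` → score (S555, F2237). Machine vertices: (76.88,66.46) → (106.32,75.20) → (115.06,45.76) → (85.62,37.02) → (76.88,66.46). Closed: final G1 returns to the first vertex.

**Shape 6** — `<circle>` circle, stroke `#ff8800` → score (S555, F2237). Machine vertices: (171.79,95.42) → (168.38,103.64) → (160.16,107.05) → (151.94,103.64) → (148.53,95.42) → (151.94,87.20) → (160.16,83.79) → (168.38,87.20) → (171.79,95.42). Closed: final G1 returns to the first vertex.

**Shape 7** — `<path>` line segment, stroke `#ff8800` → score (S555, F2237). Machine vertices: (80.43,150.44) → (122.77,179.43). Open path.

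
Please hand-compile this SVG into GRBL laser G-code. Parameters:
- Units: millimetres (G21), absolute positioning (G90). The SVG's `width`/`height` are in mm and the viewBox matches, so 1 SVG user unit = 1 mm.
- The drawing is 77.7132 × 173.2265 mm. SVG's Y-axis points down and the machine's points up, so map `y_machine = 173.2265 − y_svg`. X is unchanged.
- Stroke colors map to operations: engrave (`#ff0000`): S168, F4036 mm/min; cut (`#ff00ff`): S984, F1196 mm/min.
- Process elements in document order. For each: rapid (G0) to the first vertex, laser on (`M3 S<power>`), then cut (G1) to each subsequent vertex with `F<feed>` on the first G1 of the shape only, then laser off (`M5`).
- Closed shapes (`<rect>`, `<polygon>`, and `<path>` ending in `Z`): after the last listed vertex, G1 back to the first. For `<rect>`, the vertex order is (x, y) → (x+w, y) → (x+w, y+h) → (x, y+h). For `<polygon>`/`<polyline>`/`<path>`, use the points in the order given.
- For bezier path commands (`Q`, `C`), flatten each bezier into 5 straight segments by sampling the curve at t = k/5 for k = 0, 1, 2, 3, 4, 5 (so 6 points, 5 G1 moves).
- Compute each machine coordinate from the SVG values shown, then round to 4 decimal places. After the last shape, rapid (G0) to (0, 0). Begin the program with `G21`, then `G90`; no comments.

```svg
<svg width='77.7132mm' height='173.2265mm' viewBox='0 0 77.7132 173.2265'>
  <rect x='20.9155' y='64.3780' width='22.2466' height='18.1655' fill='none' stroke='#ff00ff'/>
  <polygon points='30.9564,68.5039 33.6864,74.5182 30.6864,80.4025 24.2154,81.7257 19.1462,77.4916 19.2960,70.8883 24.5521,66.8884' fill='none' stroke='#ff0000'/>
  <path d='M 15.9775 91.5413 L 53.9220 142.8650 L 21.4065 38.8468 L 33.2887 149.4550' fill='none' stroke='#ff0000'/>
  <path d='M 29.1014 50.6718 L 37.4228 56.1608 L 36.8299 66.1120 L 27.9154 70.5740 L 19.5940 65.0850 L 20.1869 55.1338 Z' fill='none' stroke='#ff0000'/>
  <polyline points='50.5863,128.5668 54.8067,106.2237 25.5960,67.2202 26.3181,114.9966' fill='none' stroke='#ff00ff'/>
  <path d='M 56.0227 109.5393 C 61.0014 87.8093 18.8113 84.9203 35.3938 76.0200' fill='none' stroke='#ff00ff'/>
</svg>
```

G21
G90
G0 X20.9155 Y108.8485
M3 S984
G1 X43.1621 Y108.8485 F1196
G1 X43.1621 Y90.6830
G1 X20.9155 Y90.6830
G1 X20.9155 Y108.8485
M5
G0 X30.9564 Y104.7226
M3 S168
G1 X33.6864 Y98.7083 F4036
G1 X30.6864 Y92.8240
G1 X24.2154 Y91.5008
G1 X19.1462 Y95.7349
G1 X19.2960 Y102.3382
G1 X24.5521 Y106.3381
G1 X30.9564 Y104.7226
M5
G0 X15.9775 Y81.6852
M3 S168
G1 X53.9220 Y30.3615 F4036
G1 X21.4065 Y134.3797
G1 X33.2887 Y23.7715
M5
G0 X29.1014 Y122.5547
M3 S168
G1 X37.4228 Y117.0657 F4036
G1 X36.8299 Y107.1145
G1 X27.9154 Y102.6525
G1 X19.5940 Y108.1415
G1 X20.1869 Y118.0927
G1 X29.1014 Y122.5547
M5
G0 X50.5863 Y44.6597
M3 S984
G1 X54.8067 Y67.0028 F1196
G1 X25.5960 Y106.0063
G1 X26.3181 Y58.2299
M5
G0 X56.0227 Y63.6872
M3 S984
G1 X54.1972 Y74.6631 F1196
G1 X46.1364 Y82.3101
G1 X36.9254 Y87.8210
G1 X31.6495 Y92.3889
G1 X35.3938 Y97.2065
M5
G0 X0.0000 Y0.0000

Since the viewBox matches the mm dimensions, user units are millimetres directly. The only transform is the Y-flip y_m = 173.2265 − y_svg.

Shape 1 is a rectangle drawn with `<rect>`. Its stroke #ff00ff means cut at S984, F1196. After flipping Y the toolpath is (20.9155,108.8485) → (43.1621,108.8485) → (43.1621,90.6830) → (20.9155,90.6830) → (20.9155,108.8485), returning to the start.

Shape 2 is a regular polygon drawn with `<polygon>`. Its stroke #ff0000 means engrave at S168, F4036. After flipping Y the toolpath is (30.9564,104.7226) → (33.6864,98.7083) → (30.6864,92.8240) → (24.2154,91.5008) → (19.1462,95.7349) → (19.2960,102.3382) → (24.5521,106.3381) → (30.9564,104.7226), returning to the start.

Shape 3 is a open polyline drawn with `<path>`. Its stroke #ff0000 means engrave at S168, F4036. After flipping Y the toolpath is (15.9775,81.6852) → (53.9220,30.3615) → (21.4065,134.3797) → (33.2887,23.7715).

Shape 4 is a regular polygon drawn with `<path>`. Its stroke #ff0000 means engrave at S168, F4036. After flipping Y the toolpath is (29.1014,122.5547) → (37.4228,117.0657) → (36.8299,107.1145) → (27.9154,102.6525) → (19.5940,108.1415) → (20.1869,118.0927) → (29.1014,122.5547), returning to the start.

Shape 5 is a open polyline drawn with `<polyline>`. Its stroke #ff00ff means cut at S984, F1196. After flipping Y the toolpath is (50.5863,44.6597) → (54.8067,67.0028) → (25.5960,106.0063) → (26.3181,58.2299).

Shape 6 is a cubic bezier drawn with `<path>`. Its stroke #ff00ff means cut at S984, F1196. After flipping Y the toolpath is (56.0227,63.6872) → (54.1972,74.6631) → (46.1364,82.3101) → (36.9254,87.8210) → (31.6495,92.3889) → (35.3938,97.2065).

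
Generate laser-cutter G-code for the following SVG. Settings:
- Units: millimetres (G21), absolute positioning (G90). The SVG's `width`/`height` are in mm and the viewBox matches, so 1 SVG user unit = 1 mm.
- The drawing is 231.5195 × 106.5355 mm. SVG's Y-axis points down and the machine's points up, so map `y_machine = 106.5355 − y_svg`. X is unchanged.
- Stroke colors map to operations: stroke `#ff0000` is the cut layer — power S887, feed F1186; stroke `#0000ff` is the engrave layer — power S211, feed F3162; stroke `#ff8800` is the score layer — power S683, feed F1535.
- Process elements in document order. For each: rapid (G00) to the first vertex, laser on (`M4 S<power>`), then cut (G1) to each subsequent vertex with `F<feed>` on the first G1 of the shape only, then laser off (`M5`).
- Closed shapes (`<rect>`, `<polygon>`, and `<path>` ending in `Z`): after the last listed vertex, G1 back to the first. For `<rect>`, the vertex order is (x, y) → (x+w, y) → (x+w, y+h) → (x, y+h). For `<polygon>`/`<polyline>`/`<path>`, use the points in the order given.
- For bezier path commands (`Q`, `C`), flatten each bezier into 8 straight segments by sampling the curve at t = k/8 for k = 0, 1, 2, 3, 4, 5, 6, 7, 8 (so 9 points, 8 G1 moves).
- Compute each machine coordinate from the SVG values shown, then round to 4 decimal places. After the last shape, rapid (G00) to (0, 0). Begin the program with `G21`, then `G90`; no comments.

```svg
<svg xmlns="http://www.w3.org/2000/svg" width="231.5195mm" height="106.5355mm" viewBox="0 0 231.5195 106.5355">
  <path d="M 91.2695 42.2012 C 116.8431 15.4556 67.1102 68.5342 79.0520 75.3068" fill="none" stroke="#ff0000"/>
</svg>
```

1 u = 1 mm; y_m = 106.5355 − y.

[1] `<path>` cubic bezier, #ff0000→cut S887 F1186: (91.2695,64.3343) → (97.5971,70.8685) → (98.4701,71.3972) → (95.4935,67.3987) → (90.2727,60.3508) → (84.4129,51.7318) → (79.5193,43.0197) → (77.1973,35.6927) → (79.0520,31.2287)

G21
G90
G00 X91.2695 Y64.3343
M4 S887
G1 X97.5971 Y70.8685 F1186
G1 X98.4701 Y71.3972
G1 X95.4935 Y67.3987
G1 X90.2727 Y60.3508
G1 X84.4129 Y51.7318
G1 X79.5193 Y43.0197
G1 X77.1973 Y35.6927
G1 X79.0520 Y31.2287
M5
G00 X0.0000 Y0.0000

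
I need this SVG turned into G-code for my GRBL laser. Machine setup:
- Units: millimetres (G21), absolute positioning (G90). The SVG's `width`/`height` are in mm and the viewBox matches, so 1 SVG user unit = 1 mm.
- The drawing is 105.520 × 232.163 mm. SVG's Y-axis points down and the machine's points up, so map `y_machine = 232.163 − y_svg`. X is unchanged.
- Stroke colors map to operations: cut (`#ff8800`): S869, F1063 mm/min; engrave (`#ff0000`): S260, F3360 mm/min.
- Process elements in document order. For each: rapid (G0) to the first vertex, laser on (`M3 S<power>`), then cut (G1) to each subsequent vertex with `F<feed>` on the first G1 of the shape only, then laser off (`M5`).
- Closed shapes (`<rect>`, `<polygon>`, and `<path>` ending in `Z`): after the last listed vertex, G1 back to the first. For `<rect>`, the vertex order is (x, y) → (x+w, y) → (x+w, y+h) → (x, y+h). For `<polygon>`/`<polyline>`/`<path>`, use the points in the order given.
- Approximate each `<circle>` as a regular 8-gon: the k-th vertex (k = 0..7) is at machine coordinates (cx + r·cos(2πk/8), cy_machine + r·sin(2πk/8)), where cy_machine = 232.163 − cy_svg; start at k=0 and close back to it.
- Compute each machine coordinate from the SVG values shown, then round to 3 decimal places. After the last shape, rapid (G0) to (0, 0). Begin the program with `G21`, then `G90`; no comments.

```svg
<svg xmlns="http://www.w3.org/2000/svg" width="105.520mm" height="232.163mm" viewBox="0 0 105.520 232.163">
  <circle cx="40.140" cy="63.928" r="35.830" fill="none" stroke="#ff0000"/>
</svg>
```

1 u = 1 mm; y_m = 232.163 − y.

[1] `<circle>` circle, #ff0000→engrave S260 F3360: (75.970,168.235) → (65.476,193.571) → (40.140,204.065) → (14.804,193.571) → (4.310,168.235) → (14.804,142.899) → (40.140,132.405) → (65.476,142.899) → (75.970,168.235) (closed)

G21
G90
G0 X75.970 Y168.235
M3 S260
G1 X65.476 Y193.571 F3360
G1 X40.140 Y204.065
G1 X14.804 Y193.571
G1 X4.310 Y168.235
G1 X14.804 Y142.899
G1 X40.140 Y132.405
G1 X65.476 Y142.899
G1 X75.970 Y168.235
M5
G0 X0.000 Y0.000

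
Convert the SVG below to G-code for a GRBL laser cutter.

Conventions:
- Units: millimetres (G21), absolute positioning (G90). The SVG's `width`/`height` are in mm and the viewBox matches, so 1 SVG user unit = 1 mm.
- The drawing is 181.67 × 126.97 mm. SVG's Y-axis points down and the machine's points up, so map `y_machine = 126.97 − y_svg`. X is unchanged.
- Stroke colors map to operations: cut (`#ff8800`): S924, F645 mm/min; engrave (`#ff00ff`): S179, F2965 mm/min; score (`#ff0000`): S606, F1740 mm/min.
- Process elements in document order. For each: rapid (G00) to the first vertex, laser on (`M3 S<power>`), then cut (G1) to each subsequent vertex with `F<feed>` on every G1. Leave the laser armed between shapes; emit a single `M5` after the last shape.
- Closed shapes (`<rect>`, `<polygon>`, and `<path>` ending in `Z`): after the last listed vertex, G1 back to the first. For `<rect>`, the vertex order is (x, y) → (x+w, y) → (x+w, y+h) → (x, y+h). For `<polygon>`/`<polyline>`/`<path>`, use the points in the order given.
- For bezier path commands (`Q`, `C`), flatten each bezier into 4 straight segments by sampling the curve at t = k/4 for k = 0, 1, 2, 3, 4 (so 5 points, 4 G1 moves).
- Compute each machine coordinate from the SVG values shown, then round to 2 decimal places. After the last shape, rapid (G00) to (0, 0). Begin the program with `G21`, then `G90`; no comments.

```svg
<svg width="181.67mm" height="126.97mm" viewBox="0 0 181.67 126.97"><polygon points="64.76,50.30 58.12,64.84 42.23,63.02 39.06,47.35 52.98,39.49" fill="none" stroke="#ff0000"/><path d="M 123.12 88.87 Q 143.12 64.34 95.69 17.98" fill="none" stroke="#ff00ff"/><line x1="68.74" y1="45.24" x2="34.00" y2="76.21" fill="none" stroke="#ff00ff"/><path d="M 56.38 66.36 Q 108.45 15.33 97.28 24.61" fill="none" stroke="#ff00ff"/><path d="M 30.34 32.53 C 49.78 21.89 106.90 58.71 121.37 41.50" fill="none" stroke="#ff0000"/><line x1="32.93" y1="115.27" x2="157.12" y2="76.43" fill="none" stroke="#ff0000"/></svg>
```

1 u = 1 mm; y_m = 126.97 − y.

[1] `<polygon>` regular polygon, #ff0000→score S606 F1740: (64.76,76.67) → (58.12,62.13) → (42.23,63.95) → (39.06,79.62) → (52.98,87.48) → (64.76,76.67) (closed)

[2] `<path>` quadratic bezier, #ff00ff→engrave S179 F2965: (123.12,38.10) → (128.91,51.73) → (126.26,68.09) → (115.19,87.17) → (95.69,108.99)

[3] `<line>` line segment, #ff00ff→engrave S179 F2965: (68.74,81.73) → (34.00,50.76)

[4] `<path>` quadratic bezier, #ff00ff→engrave S179 F2965: (56.38,60.61) → (78.46,82.36) → (92.64,96.56) → (98.91,103.23) → (97.28,102.36)

[5] `<path>` cubic bezier, #ff0000→score S606 F1740: (30.34,94.44) → (50.73,95.11) → (77.72,87.49) → (103.78,81.11) → (121.37,85.47)

[6] `<line>` line segment, #ff0000→score S606 F1740: (32.93,11.70) → (157.12,50.54)

G21
G90
G00 X64.76 Y76.67
M3 S606
G1 X58.12 Y62.13 F1740
G1 X42.23 Y63.95 F1740
G1 X39.06 Y79.62 F1740
G1 X52.98 Y87.48 F1740
G1 X64.76 Y76.67 F1740
G00 X123.12 Y38.10
M3 S179
G1 X128.91 Y51.73 F2965
G1 X126.26 Y68.09 F2965
G1 X115.19 Y87.17 F2965
G1 X95.69 Y108.99 F2965
G00 X68.74 Y81.73
M3 S179
G1 X34.00 Y50.76 F2965
G00 X56.38 Y60.61
M3 S179
G1 X78.46 Y82.36 F2965
G1 X92.64 Y96.56 F2965
G1 X98.91 Y103.23 F2965
G1 X97.28 Y102.36 F2965
G00 X30.34 Y94.44
M3 S606
G1 X50.73 Y95.11 F1740
G1 X77.72 Y87.49 F1740
G1 X103.78 Y81.11 F1740
G1 X121.37 Y85.47 F1740
G00 X32.93 Y11.70
M3 S606
G1 X157.12 Y50.54 F1740
M5
G00 X0.00 Y0.00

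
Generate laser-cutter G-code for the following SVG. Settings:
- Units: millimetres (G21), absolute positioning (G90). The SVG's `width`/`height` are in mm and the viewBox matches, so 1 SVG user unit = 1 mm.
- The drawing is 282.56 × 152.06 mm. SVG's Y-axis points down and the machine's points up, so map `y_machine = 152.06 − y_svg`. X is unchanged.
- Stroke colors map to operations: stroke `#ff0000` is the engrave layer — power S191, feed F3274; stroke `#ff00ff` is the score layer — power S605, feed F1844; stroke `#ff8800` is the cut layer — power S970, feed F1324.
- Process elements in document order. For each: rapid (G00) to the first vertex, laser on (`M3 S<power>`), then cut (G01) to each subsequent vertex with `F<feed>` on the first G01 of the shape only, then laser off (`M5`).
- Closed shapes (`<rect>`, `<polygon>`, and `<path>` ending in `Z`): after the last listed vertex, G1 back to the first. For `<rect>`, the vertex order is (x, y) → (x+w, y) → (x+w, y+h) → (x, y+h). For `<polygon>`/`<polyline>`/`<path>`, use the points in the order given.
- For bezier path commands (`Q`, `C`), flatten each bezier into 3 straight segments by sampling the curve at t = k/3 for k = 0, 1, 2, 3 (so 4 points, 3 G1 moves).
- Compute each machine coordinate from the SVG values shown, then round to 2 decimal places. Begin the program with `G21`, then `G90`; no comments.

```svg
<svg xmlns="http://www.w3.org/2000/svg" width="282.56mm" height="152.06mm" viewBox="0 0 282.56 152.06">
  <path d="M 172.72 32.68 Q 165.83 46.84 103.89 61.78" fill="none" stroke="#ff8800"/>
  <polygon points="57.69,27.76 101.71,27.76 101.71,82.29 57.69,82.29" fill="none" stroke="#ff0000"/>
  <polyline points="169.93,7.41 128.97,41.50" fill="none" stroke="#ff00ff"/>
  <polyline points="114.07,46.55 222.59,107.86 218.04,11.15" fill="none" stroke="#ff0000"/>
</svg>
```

G21
G90
G00 X172.72 Y119.38
M3 S970
G01 X162.01 Y109.85 F1324
G01 X139.07 Y100.15
G01 X103.89 Y90.28
M5
G00 X57.69 Y124.30
M3 S191
G01 X101.71 Y124.30 F3274
G01 X101.71 Y69.77
G01 X57.69 Y69.77
G01 X57.69 Y124.30
M5
G00 X169.93 Y144.65
M3 S605
G01 X128.97 Y110.56 F1844
M5
G00 X114.07 Y105.51
M3 S191
G01 X222.59 Y44.20 F3274
G01 X218.04 Y140.91
M5

Since the viewBox matches the mm dimensions, user units are millimetres directly. The only transform is the Y-flip y_m = 152.06 − y_svg.

Shape 1 is a quadratic bezier drawn with `<path>`. Its stroke #ff8800 means cut at S970, F1324. After flipping Y the toolpath is (172.72,119.38) → (162.01,109.85) → (139.07,100.15) → (103.89,90.28).

Shape 2 is a rectangle drawn with `<polygon>`. Its stroke #ff0000 means engrave at S191, F3274. After flipping Y the toolpath is (57.69,124.30) → (101.71,124.30) → (101.71,69.77) → (57.69,69.77) → (57.69,124.30), returning to the start.

Shape 3 is a line segment drawn with `<polyline>`. Its stroke #ff00ff means score at S605, F1844. After flipping Y the toolpath is (169.93,144.65) → (128.97,110.56).

Shape 4 is a open polyline drawn with `<polyline>`. Its stroke #ff0000 means engrave at S191, F3274. After flipping Y the toolpath is (114.07,105.51) → (222.59,44.20) → (218.04,140.91).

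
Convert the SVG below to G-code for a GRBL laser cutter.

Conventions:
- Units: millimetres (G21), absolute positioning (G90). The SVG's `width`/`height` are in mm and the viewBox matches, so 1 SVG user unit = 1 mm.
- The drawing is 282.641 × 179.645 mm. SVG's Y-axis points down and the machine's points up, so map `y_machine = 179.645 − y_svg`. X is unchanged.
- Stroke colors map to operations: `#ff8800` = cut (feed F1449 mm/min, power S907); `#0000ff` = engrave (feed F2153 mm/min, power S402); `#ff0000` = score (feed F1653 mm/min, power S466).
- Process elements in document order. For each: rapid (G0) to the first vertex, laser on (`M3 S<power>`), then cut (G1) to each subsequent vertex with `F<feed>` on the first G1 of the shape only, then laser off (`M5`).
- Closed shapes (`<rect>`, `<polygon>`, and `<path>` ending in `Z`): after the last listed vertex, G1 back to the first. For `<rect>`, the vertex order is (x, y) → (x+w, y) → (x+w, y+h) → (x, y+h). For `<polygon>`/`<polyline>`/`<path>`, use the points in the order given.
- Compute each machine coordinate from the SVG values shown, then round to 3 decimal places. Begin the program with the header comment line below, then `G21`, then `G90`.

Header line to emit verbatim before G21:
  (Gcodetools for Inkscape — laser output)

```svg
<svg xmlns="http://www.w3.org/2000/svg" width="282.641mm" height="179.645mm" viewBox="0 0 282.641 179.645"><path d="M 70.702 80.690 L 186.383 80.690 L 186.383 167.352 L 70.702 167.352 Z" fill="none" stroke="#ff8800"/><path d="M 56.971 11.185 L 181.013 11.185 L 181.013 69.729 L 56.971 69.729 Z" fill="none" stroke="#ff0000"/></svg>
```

viewBox `0 0 282.641 179.645` with mm width/height → 1 unit = 1 mm. Flip: y_m = 179.645 − y_svg.

**Shape 1** — `<path>` rectangle, stroke `#ff8800` → cut (S907, F1449). Machine vertices: (70.702,98.955) → (186.383,98.955) → (186.383,12.293) → (70.702,12.293) → (70.702,98.955). Closed: final G1 returns to the first vertex.

**Shape 2** — `<path>` rectangle, stroke `#ff0000` → score (S466, F1653). Machine vertices: (56.971,168.460) → (181.013,168.460) → (181.013,109.916) → (56.971,109.916) → (56.971,168.460). Closed: final G1 returns to the first vertex.

(Gcodetools for Inkscape — laser output)
G21
G90
G0 X70.702 Y98.955
M3 S907
G1 X186.383 Y98.955 F1449
G1 X186.383 Y12.293
G1 X70.702 Y12.293
G1 X70.702 Y98.955
M5
G0 X56.971 Y168.460
M3 S466
G1 X181.013 Y168.460 F1653
G1 X181.013 Y109.916
G1 X56.971 Y109.916
G1 X56.971 Y168.460
M5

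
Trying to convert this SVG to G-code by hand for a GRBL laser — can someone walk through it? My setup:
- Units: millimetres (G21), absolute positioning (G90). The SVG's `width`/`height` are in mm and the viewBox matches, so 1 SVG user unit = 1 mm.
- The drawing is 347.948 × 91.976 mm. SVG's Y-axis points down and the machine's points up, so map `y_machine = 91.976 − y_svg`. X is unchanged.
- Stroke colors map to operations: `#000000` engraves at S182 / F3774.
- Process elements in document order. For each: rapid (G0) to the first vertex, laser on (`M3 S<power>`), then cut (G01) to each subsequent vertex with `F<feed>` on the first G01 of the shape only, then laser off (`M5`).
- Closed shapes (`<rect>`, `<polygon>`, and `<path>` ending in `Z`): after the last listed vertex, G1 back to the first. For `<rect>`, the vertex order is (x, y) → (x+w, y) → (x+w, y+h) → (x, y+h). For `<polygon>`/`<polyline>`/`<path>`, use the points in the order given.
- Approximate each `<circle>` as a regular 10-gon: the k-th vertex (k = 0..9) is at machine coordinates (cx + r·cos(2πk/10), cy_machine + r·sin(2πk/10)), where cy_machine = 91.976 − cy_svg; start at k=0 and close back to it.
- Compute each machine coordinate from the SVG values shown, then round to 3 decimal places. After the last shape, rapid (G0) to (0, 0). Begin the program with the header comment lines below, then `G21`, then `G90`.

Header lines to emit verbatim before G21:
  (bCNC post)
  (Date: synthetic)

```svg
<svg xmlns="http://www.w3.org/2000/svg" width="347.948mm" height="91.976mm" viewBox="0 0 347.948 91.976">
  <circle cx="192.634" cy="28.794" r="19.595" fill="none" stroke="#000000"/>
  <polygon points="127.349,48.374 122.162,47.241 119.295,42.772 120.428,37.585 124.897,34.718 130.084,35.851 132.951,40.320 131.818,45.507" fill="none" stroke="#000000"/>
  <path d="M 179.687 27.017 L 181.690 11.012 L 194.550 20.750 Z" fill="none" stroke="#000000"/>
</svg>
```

(bCNC post)
(Date: synthetic)
G21
G90
G0 X212.229 Y63.182
M3 S182
G01 X208.487 Y74.700 F3774
G01 X198.689 Y81.818
G01 X186.579 Y81.818
G01 X176.781 Y74.700
G01 X173.039 Y63.182
G01 X176.781 Y51.664
G01 X186.579 Y44.546
G01 X198.689 Y44.546
G01 X208.487 Y51.664
G01 X212.229 Y63.182
M5
G0 X127.349 Y43.602
M3 S182
G01 X122.162 Y44.735 F3774
G01 X119.295 Y49.204
G01 X120.428 Y54.391
G01 X124.897 Y57.258
G01 X130.084 Y56.125
G01 X132.951 Y51.656
G01 X131.818 Y46.469
G01 X127.349 Y43.602
M5
G0 X179.687 Y64.959
M3 S182
G01 X181.690 Y80.964 F3774
G01 X194.550 Y71.226
G01 X179.687 Y64.959
M5
G0 X0.000 Y0.000

1 u = 1 mm; y_m = 91.976 − y.

[1] `<circle>` circle, #000000→engrave S182 F3774: (212.229,63.182) → (208.487,74.700) → (198.689,81.818) → (186.579,81.818) → (176.781,74.700) → (173.039,63.182) → (176.781,51.664) → (186.579,44.546) → (198.689,44.546) → (208.487,51.664) → (212.229,63.182) (closed)

[2] `<polygon>` regular polygon, #000000→engrave S182 F3774: (127.349,43.602) → (122.162,44.735) → (119.295,49.204) → (120.428,54.391) → (124.897,57.258) → (130.084,56.125) → (132.951,51.656) → (131.818,46.469) → (127.349,43.602) (closed)

[3] `<path>` regular polygon, #000000→engrave S182 F3774: (179.687,64.959) → (181.690,80.964) → (194.550,71.226) → (179.687,64.959) (closed)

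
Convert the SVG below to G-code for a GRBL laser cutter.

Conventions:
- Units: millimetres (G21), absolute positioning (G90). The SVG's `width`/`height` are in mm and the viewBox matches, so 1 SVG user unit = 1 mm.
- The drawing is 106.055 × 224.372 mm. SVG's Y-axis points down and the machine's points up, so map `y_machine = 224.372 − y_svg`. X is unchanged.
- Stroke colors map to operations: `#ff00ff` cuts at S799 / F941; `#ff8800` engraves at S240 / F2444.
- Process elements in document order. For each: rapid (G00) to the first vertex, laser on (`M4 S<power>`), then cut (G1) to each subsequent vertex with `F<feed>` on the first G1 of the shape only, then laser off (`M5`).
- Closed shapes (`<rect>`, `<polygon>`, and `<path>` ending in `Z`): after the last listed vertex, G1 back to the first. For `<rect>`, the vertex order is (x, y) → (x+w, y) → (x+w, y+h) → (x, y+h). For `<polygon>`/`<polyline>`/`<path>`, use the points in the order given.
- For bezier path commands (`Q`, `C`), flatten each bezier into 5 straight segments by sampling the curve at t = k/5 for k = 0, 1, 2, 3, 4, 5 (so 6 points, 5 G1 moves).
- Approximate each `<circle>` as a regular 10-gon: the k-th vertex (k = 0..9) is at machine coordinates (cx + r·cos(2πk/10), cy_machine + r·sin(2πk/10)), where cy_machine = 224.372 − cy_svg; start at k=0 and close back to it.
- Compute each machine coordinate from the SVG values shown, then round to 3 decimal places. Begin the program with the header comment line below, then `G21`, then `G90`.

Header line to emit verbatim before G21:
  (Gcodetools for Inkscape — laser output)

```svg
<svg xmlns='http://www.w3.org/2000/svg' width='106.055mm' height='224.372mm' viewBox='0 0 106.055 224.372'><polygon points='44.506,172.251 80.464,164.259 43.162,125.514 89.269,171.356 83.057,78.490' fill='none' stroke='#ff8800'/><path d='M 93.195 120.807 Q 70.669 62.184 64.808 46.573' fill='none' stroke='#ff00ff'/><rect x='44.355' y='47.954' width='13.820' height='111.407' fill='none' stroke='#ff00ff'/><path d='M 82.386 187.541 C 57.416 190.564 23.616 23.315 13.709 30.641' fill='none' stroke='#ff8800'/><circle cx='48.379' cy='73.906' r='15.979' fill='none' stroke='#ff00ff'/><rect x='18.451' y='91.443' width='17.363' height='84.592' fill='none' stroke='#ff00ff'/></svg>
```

Since the viewBox matches the mm dimensions, user units are millimetres directly. The only transform is the Y-flip y_m = 224.372 − y_svg.

Shape 1 is a closed polygon drawn with `<polygon>`. Its stroke #ff8800 means engrave at S240, F2444. After flipping Y the toolpath is (44.506,52.121) → (80.464,60.113) → (43.162,98.858) → (89.269,53.016) → (83.057,145.882) → (44.506,52.121), returning to the start.

Shape 2 is a quadratic bezier drawn with `<path>`. Its stroke #ff00ff means cut at S799, F941. After flipping Y the toolpath is (93.195,103.565) → (84.851,125.294) → (77.841,143.581) → (72.163,158.428) → (67.819,169.834) → (64.808,177.799).

Shape 3 is a rectangle drawn with `<rect>`. Its stroke #ff00ff means cut at S799, F941. After flipping Y the toolpath is (44.355,176.418) → (58.175,176.418) → (58.175,65.011) → (44.355,65.011) → (44.355,176.418), returning to the start.

Shape 4 is a cubic bezier drawn with `<path>`. Its stroke #ff8800 means engrave at S240, F2444. After flipping Y the toolpath is (82.386,36.831) → (66.606,52.691) → (50.278,92.864) → (34.972,140.796) → (22.259,179.936) → (13.709,193.731).

Shape 5 is a circle drawn with `<circle>`. Its stroke #ff00ff means cut at S799, F941. After flipping Y the toolpath is (64.358,150.466) → (61.306,159.858) → (53.317,165.663) → (43.441,165.663) → (35.452,159.858) → (32.400,150.466) → (35.452,141.074) → (43.441,135.269) → (53.317,135.269) → (61.306,141.074) → (64.358,150.466), returning to the start.

Shape 6 is a rectangle drawn with `<rect>`. Its stroke #ff00ff means cut at S799, F941. After flipping Y the toolpath is (18.451,132.929) → (35.814,132.929) → (35.814,48.337) → (18.451,48.337) → (18.451,132.929), returning to the start.

(Gcodetools for Inkscape — laser output)
G21
G90
G00 X44.506 Y52.121
M4 S240
G1 X80.464 Y60.113 F2444
G1 X43.162 Y98.858
G1 X89.269 Y53.016
G1 X83.057 Y145.882
G1 X44.506 Y52.121
M5
G00 X93.195 Y103.565
M4 S799
G1 X84.851 Y125.294 F941
G1 X77.841 Y143.581
G1 X72.163 Y158.428
G1 X67.819 Y169.834
G1 X64.808 Y177.799
M5
G00 X44.355 Y176.418
M4 S799
G1 X58.175 Y176.418 F941
G1 X58.175 Y65.011
G1 X44.355 Y65.011
G1 X44.355 Y176.418
M5
G00 X82.386 Y36.831
M4 S240
G1 X66.606 Y52.691 F2444
G1 X50.278 Y92.864
G1 X34.972 Y140.796
G1 X22.259 Y179.936
G1 X13.709 Y193.731
M5
G00 X64.358 Y150.466
M4 S799
G1 X61.306 Y159.858 F941
G1 X53.317 Y165.663
G1 X43.441 Y165.663
G1 X35.452 Y159.858
G1 X32.400 Y150.466
G1 X35.452 Y141.074
G1 X43.441 Y135.269
G1 X53.317 Y135.269
G1 X61.306 Y141.074
G1 X64.358 Y150.466
M5
G00 X18.451 Y132.929
M4 S799
G1 X35.814 Y132.929 F941
G1 X35.814 Y48.337
G1 X18.451 Y48.337
G1 X18.451 Y132.929
M5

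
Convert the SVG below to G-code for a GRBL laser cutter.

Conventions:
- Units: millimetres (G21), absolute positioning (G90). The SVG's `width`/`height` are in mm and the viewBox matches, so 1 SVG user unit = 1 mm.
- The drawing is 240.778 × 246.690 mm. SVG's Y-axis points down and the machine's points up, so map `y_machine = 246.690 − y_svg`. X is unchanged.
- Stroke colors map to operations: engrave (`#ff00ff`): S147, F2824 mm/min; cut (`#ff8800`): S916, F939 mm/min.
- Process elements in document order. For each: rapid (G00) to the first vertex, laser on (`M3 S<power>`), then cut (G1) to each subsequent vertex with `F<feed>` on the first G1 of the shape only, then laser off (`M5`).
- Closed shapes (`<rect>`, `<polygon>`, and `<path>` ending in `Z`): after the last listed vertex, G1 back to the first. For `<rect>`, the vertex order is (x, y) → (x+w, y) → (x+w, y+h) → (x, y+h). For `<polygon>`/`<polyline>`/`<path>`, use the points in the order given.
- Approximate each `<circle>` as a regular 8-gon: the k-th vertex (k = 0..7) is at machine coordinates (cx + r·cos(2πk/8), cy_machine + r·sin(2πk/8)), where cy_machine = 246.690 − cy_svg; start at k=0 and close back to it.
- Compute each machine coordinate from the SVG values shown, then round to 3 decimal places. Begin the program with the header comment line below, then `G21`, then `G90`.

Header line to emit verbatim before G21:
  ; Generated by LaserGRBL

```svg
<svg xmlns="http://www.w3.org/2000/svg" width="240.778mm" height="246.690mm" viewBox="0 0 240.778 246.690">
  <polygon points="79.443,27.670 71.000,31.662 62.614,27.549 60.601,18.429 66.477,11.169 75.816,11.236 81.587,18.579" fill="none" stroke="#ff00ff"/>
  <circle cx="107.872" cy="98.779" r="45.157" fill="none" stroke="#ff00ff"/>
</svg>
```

viewBox `0 0 240.778 246.690` with mm width/height → 1 unit = 1 mm. Flip: y_m = 246.690 − y_svg.

**Shape 1** — `<polygon>` regular polygon, stroke `#ff00ff` → engrave (S147, F2824). Machine vertices: (79.443,219.020) → (71.000,215.028) → (62.614,219.141) → (60.601,228.261) → (66.477,235.521) → (75.816,235.454) → (81.587,228.111) → (79.443,219.020). Closed: final G1 returns to the first vertex.

**Shape 2** — `<circle>` circle, stroke `#ff00ff` → engrave (S147, F2824). Machine vertices: (153.029,147.911) → (139.803,179.842) → (107.872,193.068) → (75.941,179.842) → (62.715,147.911) → (75.941,115.980) → (107.872,102.754) → (139.803,115.980) → (153.029,147.911). Closed: final G1 returns to the first vertex.

; Generated by LaserGRBL
G21
G90
G00 X79.443 Y219.020
M3 S147
G1 X71.000 Y215.028 F2824
G1 X62.614 Y219.141
G1 X60.601 Y228.261
G1 X66.477 Y235.521
G1 X75.816 Y235.454
G1 X81.587 Y228.111
G1 X79.443 Y219.020
M5
G00 X153.029 Y147.911
M3 S147
G1 X139.803 Y179.842 F2824
G1 X107.872 Y193.068
G1 X75.941 Y179.842
G1 X62.715 Y147.911
G1 X75.941 Y115.980
G1 X107.872 Y102.754
G1 X139.803 Y115.980
G1 X153.029 Y147.911
M5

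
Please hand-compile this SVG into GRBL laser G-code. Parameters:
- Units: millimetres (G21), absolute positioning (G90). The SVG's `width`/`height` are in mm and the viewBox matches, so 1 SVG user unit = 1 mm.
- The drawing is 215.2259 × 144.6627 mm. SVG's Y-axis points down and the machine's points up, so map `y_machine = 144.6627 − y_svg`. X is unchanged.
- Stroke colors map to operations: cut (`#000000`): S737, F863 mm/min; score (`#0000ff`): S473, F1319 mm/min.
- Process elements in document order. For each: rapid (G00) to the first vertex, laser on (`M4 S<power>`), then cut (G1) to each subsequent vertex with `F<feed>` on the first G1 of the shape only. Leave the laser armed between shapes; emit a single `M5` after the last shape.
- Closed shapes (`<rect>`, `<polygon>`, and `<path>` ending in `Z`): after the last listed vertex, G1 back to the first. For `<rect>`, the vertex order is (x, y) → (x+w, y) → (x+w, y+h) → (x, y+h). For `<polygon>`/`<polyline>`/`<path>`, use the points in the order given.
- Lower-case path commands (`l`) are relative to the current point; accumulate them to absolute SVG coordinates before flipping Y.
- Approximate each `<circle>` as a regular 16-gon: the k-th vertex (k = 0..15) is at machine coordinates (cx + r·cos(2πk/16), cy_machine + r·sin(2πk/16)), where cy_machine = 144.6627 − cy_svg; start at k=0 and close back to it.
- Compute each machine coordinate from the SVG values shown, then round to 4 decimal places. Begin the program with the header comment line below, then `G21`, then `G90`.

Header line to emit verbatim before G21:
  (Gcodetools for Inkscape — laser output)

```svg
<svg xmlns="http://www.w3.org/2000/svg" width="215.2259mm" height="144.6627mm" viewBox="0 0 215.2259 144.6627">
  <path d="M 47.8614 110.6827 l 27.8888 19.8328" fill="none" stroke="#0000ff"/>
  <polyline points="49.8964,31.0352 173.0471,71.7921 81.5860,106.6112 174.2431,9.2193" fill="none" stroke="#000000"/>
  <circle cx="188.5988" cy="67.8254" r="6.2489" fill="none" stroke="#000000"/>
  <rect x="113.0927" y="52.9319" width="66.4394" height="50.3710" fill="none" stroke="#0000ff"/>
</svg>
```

1 u = 1 mm; y_m = 144.6627 − y.

[1] `<path>` line segment, #0000ff→score S473 F1319: (47.8614,33.9800) → (75.7502,14.1472)

[2] `<polyline>` open polyline, #000000→cut S737 F863: (49.8964,113.6275) → (173.0471,72.8706) → (81.5860,38.0515) → (174.2431,135.4434)

[3] `<circle>` circle, #000000→cut S737 F863: (194.8477,76.8373) → (194.3720,79.2287) → (193.0174,81.2559) → (190.9902,82.6105) → (188.5988,83.0862) → (186.2074,82.6105) → (184.1802,81.2559) → (182.8256,79.2287) → (182.3499,76.8373) → (182.8256,74.4459) → (184.1802,72.4187) → (186.2074,71.0641) → (188.5988,70.5884) → (190.9902,71.0641) → (193.0174,72.4187) → (194.3720,74.4459) → (194.8477,76.8373) (closed)

[4] `<rect>` rectangle, #0000ff→score S473 F1319: (113.0927,91.7308) → (179.5321,91.7308) → (179.5321,41.3598) → (113.0927,41.3598) → (113.0927,91.7308) (closed)

(Gcodetools for Inkscape — laser output)
G21
G90
G00 X47.8614 Y33.9800
M4 S473
G1 X75.7502 Y14.1472 F1319
G00 X49.8964 Y113.6275
M4 S737
G1 X173.0471 Y72.8706 F863
G1 X81.5860 Y38.0515
G1 X174.2431 Y135.4434
G00 X194.8477 Y76.8373
M4 S737
G1 X194.3720 Y79.2287 F863
G1 X193.0174 Y81.2559
G1 X190.9902 Y82.6105
G1 X188.5988 Y83.0862
G1 X186.2074 Y82.6105
G1 X184.1802 Y81.2559
G1 X182.8256 Y79.2287
G1 X182.3499 Y76.8373
G1 X182.8256 Y74.4459
G1 X184.1802 Y72.4187
G1 X186.2074 Y71.0641
G1 X188.5988 Y70.5884
G1 X190.9902 Y71.0641
G1 X193.0174 Y72.4187
G1 X194.3720 Y74.4459
G1 X194.8477 Y76.8373
G00 X113.0927 Y91.7308
M4 S473
G1 X179.5321 Y91.7308 F1319
G1 X179.5321 Y41.3598
G1 X113.0927 Y41.3598
G1 X113.0927 Y91.7308
M5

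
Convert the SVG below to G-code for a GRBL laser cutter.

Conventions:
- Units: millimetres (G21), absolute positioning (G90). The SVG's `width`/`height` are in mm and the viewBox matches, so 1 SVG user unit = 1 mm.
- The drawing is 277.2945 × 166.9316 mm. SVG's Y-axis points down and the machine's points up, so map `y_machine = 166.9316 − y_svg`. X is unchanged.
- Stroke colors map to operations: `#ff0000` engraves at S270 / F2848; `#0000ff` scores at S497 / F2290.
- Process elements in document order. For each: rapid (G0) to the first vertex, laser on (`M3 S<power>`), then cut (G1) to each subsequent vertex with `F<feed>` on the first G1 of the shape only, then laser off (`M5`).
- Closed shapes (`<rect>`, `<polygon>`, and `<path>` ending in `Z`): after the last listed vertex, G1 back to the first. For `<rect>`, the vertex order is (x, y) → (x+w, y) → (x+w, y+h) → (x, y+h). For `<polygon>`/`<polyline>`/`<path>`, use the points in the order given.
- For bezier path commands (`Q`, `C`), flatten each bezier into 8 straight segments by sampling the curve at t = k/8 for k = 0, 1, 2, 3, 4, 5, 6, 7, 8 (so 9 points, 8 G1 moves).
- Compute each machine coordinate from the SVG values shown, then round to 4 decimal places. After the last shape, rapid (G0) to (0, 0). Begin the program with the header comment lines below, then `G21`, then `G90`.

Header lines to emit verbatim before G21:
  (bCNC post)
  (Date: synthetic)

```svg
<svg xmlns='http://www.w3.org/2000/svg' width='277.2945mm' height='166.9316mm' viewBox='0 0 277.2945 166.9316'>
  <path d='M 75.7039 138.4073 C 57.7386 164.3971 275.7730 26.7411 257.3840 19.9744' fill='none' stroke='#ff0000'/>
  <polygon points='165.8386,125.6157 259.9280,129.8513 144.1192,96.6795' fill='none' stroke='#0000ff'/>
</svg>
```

(bCNC post)
(Date: synthetic)
G21
G90
G0 X75.7039 Y28.5243
M3 S270
G1 X79.1067 Y25.8738 F2848
G1 X99.0983 Y35.1134
G1 X130.1424 Y52.7917
G1 X166.7028 Y75.4571
G1 X203.2434 Y99.6579
G1 X234.2280 Y121.9425
G1 X254.1202 Y138.8595
G1 X257.3840 Y146.9572
M5
G0 X165.8386 Y41.3159
M3 S497
G1 X259.9280 Y37.0803 F2290
G1 X144.1192 Y70.2521
G1 X165.8386 Y41.3159
M5
G0 X0.0000 Y0.0000

viewBox `0 0 277.2945 166.9316` with mm width/height → 1 unit = 1 mm. Flip: y_m = 166.9316 − y_svg.

**Shape 1** — `<path>` cubic bezier, stroke `#ff0000` → engrave (S270, F2848). Control points (SVG): P0=(75.7039,138.4073), P1=(57.7386,164.3971), P2=(275.7730,26.7411), P3=(257.3840,19.9744); sampled at t=k/8. Machine vertices: (75.7039,28.5243) → (79.1067,25.8738) → (99.0983,35.1134) → (130.1424,52.7917) → (166.7028,75.4571) → (203.2434,99.6579) → (234.2280,121.9425) → (254.1202,138.8595) → (257.3840,146.9572). Open path.

**Shape 2** — `<polygon>` closed polygon, stroke `#0000ff` → score (S497, F2290). Machine vertices: (165.8386,41.3159) → (259.9280,37.0803) → (144.1192,70.2521) → (165.8386,41.3159). Closed: final G1 returns to the first vertex.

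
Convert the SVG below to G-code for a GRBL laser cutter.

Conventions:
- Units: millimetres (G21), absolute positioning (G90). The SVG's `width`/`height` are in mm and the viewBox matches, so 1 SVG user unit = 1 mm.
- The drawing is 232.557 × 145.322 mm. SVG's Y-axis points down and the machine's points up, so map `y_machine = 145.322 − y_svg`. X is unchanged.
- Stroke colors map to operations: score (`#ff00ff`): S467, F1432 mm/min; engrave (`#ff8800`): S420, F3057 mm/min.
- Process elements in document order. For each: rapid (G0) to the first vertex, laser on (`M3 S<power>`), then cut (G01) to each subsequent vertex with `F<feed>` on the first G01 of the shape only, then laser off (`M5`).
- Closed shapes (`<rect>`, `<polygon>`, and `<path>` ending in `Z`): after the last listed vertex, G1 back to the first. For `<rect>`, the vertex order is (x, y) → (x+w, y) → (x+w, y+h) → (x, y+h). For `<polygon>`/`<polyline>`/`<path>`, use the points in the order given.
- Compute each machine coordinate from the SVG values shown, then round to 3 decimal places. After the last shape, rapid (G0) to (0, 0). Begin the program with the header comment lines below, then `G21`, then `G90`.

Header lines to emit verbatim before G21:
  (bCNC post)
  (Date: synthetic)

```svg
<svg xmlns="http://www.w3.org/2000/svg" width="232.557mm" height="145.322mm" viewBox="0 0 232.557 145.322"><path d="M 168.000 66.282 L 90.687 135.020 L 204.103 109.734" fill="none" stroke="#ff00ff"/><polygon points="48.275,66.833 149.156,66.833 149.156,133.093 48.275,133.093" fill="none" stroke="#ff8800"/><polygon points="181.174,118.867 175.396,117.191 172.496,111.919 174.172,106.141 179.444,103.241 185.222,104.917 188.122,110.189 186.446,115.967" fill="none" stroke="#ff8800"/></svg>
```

1 u = 1 mm; y_m = 145.322 − y.

[1] `<path>` open polyline, #ff00ff→score S467 F1432: (168.000,79.040) → (90.687,10.302) → (204.103,35.588)

[2] `<polygon>` rectangle, #ff8800→engrave S420 F3057: (48.275,78.489) → (149.156,78.489) → (149.156,12.229) → (48.275,12.229) → (48.275,78.489) (closed)

[3] `<polygon>` regular polygon, #ff8800→engrave S420 F3057: (181.174,26.455) → (175.396,28.131) → (172.496,33.403) → (174.172,39.181) → (179.444,42.081) → (185.222,40.405) → (188.122,35.133) → (186.446,29.355) → (181.174,26.455) (closed)

(bCNC post)
(Date: synthetic)
G21
G90
G0 X168.000 Y79.040
M3 S467
G01 X90.687 Y10.302 F1432
G01 X204.103 Y35.588
M5
G0 X48.275 Y78.489
M3 S420
G01 X149.156 Y78.489 F3057
G01 X149.156 Y12.229
G01 X48.275 Y12.229
G01 X48.275 Y78.489
M5
G0 X181.174 Y26.455
M3 S420
G01 X175.396 Y28.131 F3057
G01 X172.496 Y33.403
G01 X174.172 Y39.181
G01 X179.444 Y42.081
G01 X185.222 Y40.405
G01 X188.122 Y35.133
G01 X186.446 Y29.355
G01 X181.174 Y26.455
M5
G0 X0.000 Y0.000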